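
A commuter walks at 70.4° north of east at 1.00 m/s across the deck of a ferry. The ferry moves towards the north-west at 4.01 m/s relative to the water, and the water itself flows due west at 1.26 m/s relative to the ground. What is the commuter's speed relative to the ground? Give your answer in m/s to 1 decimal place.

5.3 m/s

In east/north components (m/s): commuter relative to ferry = (0.335, 0.942); ferry relative to water = (-2.835, 2.835); water relative to ground = (-1.260, 0.000).
Sum = (-3.760, 3.778) m/s.
Speed = |(-3.760, 3.778)| = 5.330 m/s.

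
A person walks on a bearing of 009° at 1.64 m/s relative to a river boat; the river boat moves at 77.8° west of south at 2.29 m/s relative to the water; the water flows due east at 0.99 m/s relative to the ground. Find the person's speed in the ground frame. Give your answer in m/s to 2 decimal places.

In east/north components (m/s): person relative to river boat = (0.257, 1.620); river boat relative to water = (-2.238, -0.484); water relative to ground = (0.990, 0.000).
Sum = (-0.992, 1.136) m/s.
Speed = |(-0.992, 1.136)| = 1.508 m/s.

1.51 m/s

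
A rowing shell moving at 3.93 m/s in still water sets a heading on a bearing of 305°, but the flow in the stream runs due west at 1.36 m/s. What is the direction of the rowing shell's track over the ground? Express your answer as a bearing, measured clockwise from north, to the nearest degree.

296°

Taking east as x and north as y: velocity relative to the water = (-3.219, 2.254) m/s; the water relative to ground = (-1.360, 0.000) m/s.
Velocity relative to ground = (-3.219, 2.254) + (-1.360, 0.000) = (-4.579, 2.254) m/s.
Bearing = atan2(-4.58, 2.25) = 296.21° clockwise from north.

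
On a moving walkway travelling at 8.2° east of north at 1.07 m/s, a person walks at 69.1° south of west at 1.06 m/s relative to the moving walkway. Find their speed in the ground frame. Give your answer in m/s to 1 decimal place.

Taking east as x and north as y: moving walkway velocity = (0.153, 1.059) m/s; person velocity relative to moving walkway = (-0.378, -0.990) m/s.
Velocity relative to ground = (0.153, 1.059) + (-0.378, -0.990) = (-0.226, 0.069) m/s.
Speed = |(-0.226, 0.069)| = 0.236 m/s.

0.2 m/s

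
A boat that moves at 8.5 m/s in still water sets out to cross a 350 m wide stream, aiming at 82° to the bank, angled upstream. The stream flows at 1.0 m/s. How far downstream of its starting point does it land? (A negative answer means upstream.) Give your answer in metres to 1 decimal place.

-7.6 m

Perpendicular speed = 8.417 m/s; crossing time = 350 / 8.417 = 41.581 s.
Net downstream speed = -0.183 m/s.
Drift = -0.183 × 41.581 = -7.608 m (upstream).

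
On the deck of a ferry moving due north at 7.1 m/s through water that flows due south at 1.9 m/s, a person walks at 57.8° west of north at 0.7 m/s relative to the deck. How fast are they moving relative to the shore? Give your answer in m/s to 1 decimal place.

In east/north components (m/s): person relative to ferry = (-0.592, 0.373); ferry relative to water = (0.000, 7.100); water relative to ground = (0.000, -1.900).
Sum = (-0.592, 5.573) m/s.
Speed = |(-0.592, 5.573)| = 5.604 m/s.

5.6 m/s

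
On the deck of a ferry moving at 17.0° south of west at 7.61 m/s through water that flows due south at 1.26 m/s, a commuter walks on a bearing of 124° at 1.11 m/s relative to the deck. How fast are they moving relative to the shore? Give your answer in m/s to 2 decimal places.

7.57 m/s

In east/north components (m/s): commuter relative to ferry = (0.920, -0.621); ferry relative to water = (-7.277, -2.225); water relative to ground = (0.000, -1.260).
Sum = (-6.357, -4.106) m/s.
Speed = |(-6.357, -4.106)| = 7.568 m/s.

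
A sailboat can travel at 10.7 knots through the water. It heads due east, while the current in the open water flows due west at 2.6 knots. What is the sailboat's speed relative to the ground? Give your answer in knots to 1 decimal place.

8.1 knots

Taking east as x and north as y: velocity relative to the water = (10.700, 0.000) knots; the water relative to ground = (-2.600, 0.000) knots.
Velocity relative to ground = (10.700, 0.000) + (-2.600, 0.000) = (8.100, 0.000) knots.
Speed = |(8.100, 0.000)| = 8.100 knots.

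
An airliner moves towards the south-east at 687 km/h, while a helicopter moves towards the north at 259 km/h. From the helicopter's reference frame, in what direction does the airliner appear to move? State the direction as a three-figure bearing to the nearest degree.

147°

Taking east as x and north as y: airliner velocity = (485.782, -485.782) km/h; helicopter velocity = (0.000, 259.000) km/h.
Velocity of airliner relative to helicopter = (485.782, -485.782) − (0.000, 259.000) = (485.782, -744.782) km/h.
Bearing = atan2(485.78, -744.78) = 146.89° clockwise from north.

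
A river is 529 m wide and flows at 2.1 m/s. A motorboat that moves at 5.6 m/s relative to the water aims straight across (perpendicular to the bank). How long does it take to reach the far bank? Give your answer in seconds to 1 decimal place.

The component of the motorboat's velocity perpendicular to the bank is 5.6 m/s.
Only the cross-stream component determines the crossing time; the current contributes nothing perpendicular to the bank.
Time = 529 / 5.600 = 94.464 s.

94.5 s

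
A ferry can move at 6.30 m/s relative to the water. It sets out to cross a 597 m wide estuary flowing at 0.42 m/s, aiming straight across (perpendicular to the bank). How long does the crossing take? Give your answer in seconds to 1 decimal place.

The component of the ferry's velocity perpendicular to the bank is 6.30 m/s.
The current is parallel to the bank, so it does not affect the crossing time.
Time = 597 / 6.300 = 94.762 s.

94.8 s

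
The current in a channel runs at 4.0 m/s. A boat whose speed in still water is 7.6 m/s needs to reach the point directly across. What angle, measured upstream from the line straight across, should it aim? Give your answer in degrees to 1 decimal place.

31.8°

To cancel the current, the upstream component of the boat's velocity must equal the flow: 7.6 sin θ = 4.0.
sin θ = 4.0 / 7.6 = 0.5263.
θ = arcsin(0.5263) = 31.757°.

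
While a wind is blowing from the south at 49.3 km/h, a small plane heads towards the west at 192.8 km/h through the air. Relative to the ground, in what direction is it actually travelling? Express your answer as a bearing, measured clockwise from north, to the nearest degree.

284°

Taking east as x and north as y: velocity relative to the air = (-192.800, 0.000) km/h; the air relative to ground = (0.000, 49.300) km/h.
Velocity relative to ground = (-192.800, 0.000) + (0.000, 49.300) = (-192.800, 49.300) km/h.
Bearing = atan2(-192.80, 49.30) = 284.34° clockwise from north.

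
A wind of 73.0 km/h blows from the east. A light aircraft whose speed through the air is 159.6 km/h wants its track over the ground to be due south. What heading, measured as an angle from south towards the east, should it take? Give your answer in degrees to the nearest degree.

27°

The wind pushes perpendicular to the desired track; the heading must have a component into the wind equal to 73.0 km/h: 159.6 sin θ = 73.0.
sin θ = 0.4574, so θ = 27.219°.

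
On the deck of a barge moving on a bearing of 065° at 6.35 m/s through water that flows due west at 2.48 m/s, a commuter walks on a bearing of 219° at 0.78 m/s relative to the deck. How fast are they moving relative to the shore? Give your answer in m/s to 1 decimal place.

3.5 m/s

In east/north components (m/s): commuter relative to barge = (-0.491, -0.606); barge relative to water = (5.755, 2.684); water relative to ground = (-2.480, 0.000).
Sum = (2.784, 2.077) m/s.
Speed = |(2.784, 2.077)| = 3.474 m/s.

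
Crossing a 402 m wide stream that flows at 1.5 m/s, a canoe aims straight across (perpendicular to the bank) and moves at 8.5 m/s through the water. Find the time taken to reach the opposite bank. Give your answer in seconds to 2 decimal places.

The component of the canoe's velocity perpendicular to the bank is 8.5 m/s.
Only the cross-stream component determines the crossing time; the current contributes nothing perpendicular to the bank.
Time = 402 / 8.500 = 47.294 s.

47.29 s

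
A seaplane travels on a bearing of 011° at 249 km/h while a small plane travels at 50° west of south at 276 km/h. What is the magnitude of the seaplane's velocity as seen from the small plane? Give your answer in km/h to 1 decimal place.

495.0 km/h

Taking east as x and north as y: seaplane velocity = (47.511, 244.425) km/h; small plane velocity = (-211.428, -177.409) km/h.
Velocity of seaplane relative to small plane = (47.511, 244.425) − (-211.428, -177.409) = (258.940, 421.835) km/h.
Magnitude = |(258.940, 421.835)| = 494.969 km/h.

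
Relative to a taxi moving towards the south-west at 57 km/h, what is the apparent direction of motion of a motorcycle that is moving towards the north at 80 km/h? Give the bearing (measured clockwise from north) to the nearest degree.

Taking east as x and north as y: motorcycle velocity = (0.000, 80.000) km/h; taxi velocity = (-40.305, -40.305) km/h.
Velocity of motorcycle relative to taxi = (0.000, 80.000) − (-40.305, -40.305) = (40.305, 120.305) km/h.
Bearing = atan2(40.31, 120.31) = 18.52° clockwise from north.

019°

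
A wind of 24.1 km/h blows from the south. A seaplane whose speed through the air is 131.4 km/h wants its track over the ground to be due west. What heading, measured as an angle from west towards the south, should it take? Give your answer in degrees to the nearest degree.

The wind pushes perpendicular to the desired track; the heading must have a component into the wind equal to 24.1 km/h: 131.4 sin θ = 24.1.
sin θ = 0.1834, so θ = 10.568°.

11°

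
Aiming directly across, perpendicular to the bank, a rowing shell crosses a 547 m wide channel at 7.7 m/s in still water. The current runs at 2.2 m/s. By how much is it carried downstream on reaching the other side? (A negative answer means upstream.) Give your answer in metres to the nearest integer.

156 m

Perpendicular speed = 7.700 m/s; crossing time = 547 / 7.700 = 71.039 s.
Net downstream speed = 2.200 m/s.
Drift = 2.200 × 71.039 = 156.286 m (downstream).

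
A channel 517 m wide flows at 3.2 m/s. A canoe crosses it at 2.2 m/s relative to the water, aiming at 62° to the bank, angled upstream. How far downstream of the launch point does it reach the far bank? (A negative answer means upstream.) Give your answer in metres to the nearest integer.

577 m

Perpendicular speed = 1.942 m/s; crossing time = 517 / 1.942 = 266.154 s.
Net downstream speed = 2.167 m/s.
Drift = 2.167 × 266.154 = 576.799 m (downstream).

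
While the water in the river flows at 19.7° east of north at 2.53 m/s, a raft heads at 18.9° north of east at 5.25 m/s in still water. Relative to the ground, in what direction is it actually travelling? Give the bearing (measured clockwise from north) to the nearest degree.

055°

Taking east as x and north as y: velocity relative to the water = (4.967, 1.701) m/s; the water relative to ground = (0.853, 2.382) m/s.
Velocity relative to ground = (4.967, 1.701) + (0.853, 2.382) = (5.820, 4.082) m/s.
Bearing = atan2(5.82, 4.08) = 54.95° clockwise from north.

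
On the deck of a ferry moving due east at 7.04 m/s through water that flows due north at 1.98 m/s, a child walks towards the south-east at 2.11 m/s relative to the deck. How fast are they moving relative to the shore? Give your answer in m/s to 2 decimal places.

In east/north components (m/s): child relative to ferry = (1.492, -1.492); ferry relative to water = (7.040, 0.000); water relative to ground = (0.000, 1.980).
Sum = (8.532, 0.488) m/s.
Speed = |(8.532, 0.488)| = 8.546 m/s.

8.55 m/s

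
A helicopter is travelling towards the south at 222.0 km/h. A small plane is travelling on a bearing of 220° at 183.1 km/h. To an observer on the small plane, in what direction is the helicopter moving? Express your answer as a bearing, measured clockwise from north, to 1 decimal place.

124.8°

Taking east as x and north as y: helicopter velocity = (0.000, -222.000) km/h; small plane velocity = (-117.694, -140.263) km/h.
Velocity of helicopter relative to small plane = (0.000, -222.000) − (-117.694, -140.263) = (117.694, -81.737) km/h.
Bearing = atan2(117.69, -81.74) = 124.78° clockwise from north.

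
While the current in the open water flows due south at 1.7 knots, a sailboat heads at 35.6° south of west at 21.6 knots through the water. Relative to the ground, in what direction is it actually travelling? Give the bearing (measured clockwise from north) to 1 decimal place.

230.9°

Taking east as x and north as y: velocity relative to the water = (-17.563, -12.574) knots; the water relative to ground = (0.000, -1.700) knots.
Velocity relative to ground = (-17.563, -12.574) + (0.000, -1.700) = (-17.563, -14.274) knots.
Bearing = atan2(-17.56, -14.27) = 230.90° clockwise from north.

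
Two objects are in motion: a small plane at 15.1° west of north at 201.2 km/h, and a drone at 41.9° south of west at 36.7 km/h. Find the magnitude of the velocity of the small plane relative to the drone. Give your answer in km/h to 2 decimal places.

Taking east as x and north as y: small plane velocity = (-52.414, 194.253) km/h; drone velocity = (-27.316, -24.509) km/h.
Velocity of small plane relative to drone = (-52.414, 194.253) − (-27.316, -24.509) = (-25.097, 218.763) km/h.
Magnitude = |(-25.097, 218.763)| = 220.197 km/h.

220.20 km/h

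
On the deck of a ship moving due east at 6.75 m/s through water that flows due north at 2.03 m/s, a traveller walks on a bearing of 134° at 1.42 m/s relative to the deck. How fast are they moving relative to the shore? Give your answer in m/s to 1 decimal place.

In east/north components (m/s): traveller relative to ship = (1.021, -0.986); ship relative to water = (6.750, 0.000); water relative to ground = (0.000, 2.030).
Sum = (7.771, 1.044) m/s.
Speed = |(7.771, 1.044)| = 7.841 m/s.

7.8 m/s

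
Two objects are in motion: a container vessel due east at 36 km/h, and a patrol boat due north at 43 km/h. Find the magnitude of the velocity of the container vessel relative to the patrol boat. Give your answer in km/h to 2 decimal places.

56.08 km/h

Taking east as x and north as y: container vessel velocity = (36.000, 0.000) km/h; patrol boat velocity = (0.000, 43.000) km/h.
Velocity of container vessel relative to patrol boat = (36.000, 0.000) − (0.000, 43.000) = (36.000, -43.000) km/h.
Magnitude = |(36.000, -43.000)| = 56.080 km/h.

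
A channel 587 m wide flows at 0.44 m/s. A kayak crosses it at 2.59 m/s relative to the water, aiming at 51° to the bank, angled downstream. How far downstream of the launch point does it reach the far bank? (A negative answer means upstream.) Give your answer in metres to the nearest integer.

Perpendicular speed = 2.013 m/s; crossing time = 587 / 2.013 = 291.632 s.
Net downstream speed = 2.070 m/s.
Drift = 2.070 × 291.632 = 603.661 m (downstream).

604 m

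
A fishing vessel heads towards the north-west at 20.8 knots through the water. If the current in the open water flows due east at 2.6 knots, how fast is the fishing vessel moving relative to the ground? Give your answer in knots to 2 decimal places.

Taking east as x and north as y: velocity relative to the water = (-14.708, 14.708) knots; the water relative to ground = (2.600, 0.000) knots.
Velocity relative to ground = (-14.708, 14.708) + (2.600, 0.000) = (-12.108, 14.708) knots.
Speed = |(-12.108, 14.708)| = 19.050 knots.

19.05 knots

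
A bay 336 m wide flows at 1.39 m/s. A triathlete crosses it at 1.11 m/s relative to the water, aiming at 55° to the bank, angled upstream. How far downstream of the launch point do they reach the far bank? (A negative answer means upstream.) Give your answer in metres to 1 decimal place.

Perpendicular speed = 0.909 m/s; crossing time = 336 / 0.909 = 369.532 s.
Net downstream speed = 0.753 m/s.
Drift = 0.753 × 369.532 = 278.379 m (downstream).

278.4 m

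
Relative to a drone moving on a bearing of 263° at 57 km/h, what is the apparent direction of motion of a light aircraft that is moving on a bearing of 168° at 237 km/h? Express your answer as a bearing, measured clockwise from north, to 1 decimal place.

154.8°

Taking east as x and north as y: light aircraft velocity = (49.275, -231.821) km/h; drone velocity = (-56.575, -6.947) km/h.
Velocity of light aircraft relative to drone = (49.275, -231.821) − (-56.575, -6.947) = (105.850, -224.874) km/h.
Bearing = atan2(105.85, -224.87) = 154.79° clockwise from north.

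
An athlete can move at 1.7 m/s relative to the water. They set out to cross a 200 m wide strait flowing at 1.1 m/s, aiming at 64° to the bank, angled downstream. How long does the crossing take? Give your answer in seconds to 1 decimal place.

The component of the athlete's velocity perpendicular to the bank is 1.7 × sin 64° = 1.528 m/s.
The current is parallel to the bank, so it does not affect the crossing time.
Time = 200 / 1.528 = 130.894 s.

130.9 s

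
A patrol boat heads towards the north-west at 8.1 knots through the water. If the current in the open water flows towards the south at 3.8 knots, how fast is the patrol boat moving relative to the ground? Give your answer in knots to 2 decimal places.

Taking east as x and north as y: velocity relative to the water = (-5.728, 5.728) knots; the water relative to ground = (0.000, -3.800) knots.
Velocity relative to ground = (-5.728, 5.728) + (0.000, -3.800) = (-5.728, 1.928) knots.
Speed = |(-5.728, 1.928)| = 6.043 knots.

6.04 knots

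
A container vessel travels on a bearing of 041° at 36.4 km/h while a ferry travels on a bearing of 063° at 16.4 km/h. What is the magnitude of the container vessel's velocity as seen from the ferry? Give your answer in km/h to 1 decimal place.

22.1 km/h

Taking east as x and north as y: container vessel velocity = (23.881, 27.471) km/h; ferry velocity = (14.613, 7.445) km/h.
Velocity of container vessel relative to ferry = (23.881, 27.471) − (14.613, 7.445) = (9.268, 20.026) km/h.
Magnitude = |(9.268, 20.026)| = 22.067 km/h.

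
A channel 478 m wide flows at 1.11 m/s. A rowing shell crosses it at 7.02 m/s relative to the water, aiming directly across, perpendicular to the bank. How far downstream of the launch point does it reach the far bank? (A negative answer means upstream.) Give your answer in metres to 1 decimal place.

75.6 m

Perpendicular speed = 7.020 m/s; crossing time = 478 / 7.020 = 68.091 s.
Net downstream speed = 1.110 m/s.
Drift = 1.110 × 68.091 = 75.581 m (downstream).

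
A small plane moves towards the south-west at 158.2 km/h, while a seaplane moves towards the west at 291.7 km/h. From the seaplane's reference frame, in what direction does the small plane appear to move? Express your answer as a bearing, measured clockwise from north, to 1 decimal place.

121.9°

Taking east as x and north as y: small plane velocity = (-111.864, -111.864) km/h; seaplane velocity = (-291.700, 0.000) km/h.
Velocity of small plane relative to seaplane = (-111.864, -111.864) − (-291.700, 0.000) = (179.836, -111.864) km/h.
Bearing = atan2(179.84, -111.86) = 121.88° clockwise from north.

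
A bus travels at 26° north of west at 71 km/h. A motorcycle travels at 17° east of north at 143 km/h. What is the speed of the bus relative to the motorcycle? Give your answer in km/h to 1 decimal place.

149.4 km/h

Taking east as x and north as y: bus velocity = (-63.814, 31.124) km/h; motorcycle velocity = (41.809, 136.752) km/h.
Velocity of bus relative to motorcycle = (-63.814, 31.124) − (41.809, 136.752) = (-105.624, -105.627) km/h.
Magnitude = |(-105.624, -105.627)| = 149.377 km/h.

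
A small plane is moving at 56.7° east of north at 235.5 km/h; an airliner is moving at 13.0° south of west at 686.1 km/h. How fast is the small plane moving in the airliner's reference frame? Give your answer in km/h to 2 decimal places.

910.65 km/h

Taking east as x and north as y: small plane velocity = (196.833, 129.295) km/h; airliner velocity = (-668.515, -154.339) km/h.
Velocity of small plane relative to airliner = (196.833, 129.295) − (-668.515, -154.339) = (865.348, 283.634) km/h.
Magnitude = |(865.348, 283.634)| = 910.645 km/h.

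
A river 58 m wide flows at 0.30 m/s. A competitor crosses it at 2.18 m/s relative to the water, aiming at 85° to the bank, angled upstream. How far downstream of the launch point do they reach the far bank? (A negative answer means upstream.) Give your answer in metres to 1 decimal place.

Perpendicular speed = 2.172 m/s; crossing time = 58 / 2.172 = 26.707 s.
Net downstream speed = 0.110 m/s.
Drift = 0.110 × 26.707 = 2.938 m (downstream).

2.9 m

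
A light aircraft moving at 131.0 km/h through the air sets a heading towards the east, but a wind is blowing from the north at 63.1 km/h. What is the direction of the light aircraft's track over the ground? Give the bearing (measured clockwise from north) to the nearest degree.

116°

Taking east as x and north as y: velocity relative to the air = (131.000, 0.000) km/h; the air relative to ground = (0.000, -63.100) km/h.
Velocity relative to ground = (131.000, 0.000) + (0.000, -63.100) = (131.000, -63.100) km/h.
Bearing = atan2(131.00, -63.10) = 115.72° clockwise from north.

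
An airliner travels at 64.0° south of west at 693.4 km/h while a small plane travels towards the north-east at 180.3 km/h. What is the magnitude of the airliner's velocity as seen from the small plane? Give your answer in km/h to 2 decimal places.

865.87 km/h

Taking east as x and north as y: airliner velocity = (-303.967, -623.224) km/h; small plane velocity = (127.491, 127.491) km/h.
Velocity of airliner relative to small plane = (-303.967, -623.224) − (127.491, 127.491) = (-431.458, -750.715) km/h.
Magnitude = |(-431.458, -750.715)| = 865.869 km/h.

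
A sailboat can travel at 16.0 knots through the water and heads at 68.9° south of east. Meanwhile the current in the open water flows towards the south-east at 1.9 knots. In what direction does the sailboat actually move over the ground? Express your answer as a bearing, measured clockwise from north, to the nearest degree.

156°

Taking east as x and north as y: velocity relative to the water = (5.760, -14.927) knots; the water relative to ground = (1.344, -1.344) knots.
Velocity relative to ground = (5.760, -14.927) + (1.344, -1.344) = (7.103, -16.271) knots.
Bearing = atan2(7.10, -16.27) = 156.41° clockwise from north.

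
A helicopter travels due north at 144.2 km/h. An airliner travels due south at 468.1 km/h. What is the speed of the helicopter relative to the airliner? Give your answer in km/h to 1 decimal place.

612.3 km/h

Taking east as x and north as y: helicopter velocity = (0.000, 144.200) km/h; airliner velocity = (0.000, -468.100) km/h.
Velocity of helicopter relative to airliner = (0.000, 144.200) − (0.000, -468.100) = (0.000, 612.300) km/h.
Magnitude = |(0.000, 612.300)| = 612.300 km/h.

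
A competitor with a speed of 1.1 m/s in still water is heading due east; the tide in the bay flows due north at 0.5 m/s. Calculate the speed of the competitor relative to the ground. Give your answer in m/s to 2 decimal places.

1.21 m/s

Taking east as x and north as y: velocity relative to the water = (1.100, 0.000) m/s; the water relative to ground = (0.000, 0.500) m/s.
Velocity relative to ground = (1.100, 0.000) + (0.000, 0.500) = (1.100, 0.500) m/s.
Speed = |(1.100, 0.500)| = 1.208 m/s.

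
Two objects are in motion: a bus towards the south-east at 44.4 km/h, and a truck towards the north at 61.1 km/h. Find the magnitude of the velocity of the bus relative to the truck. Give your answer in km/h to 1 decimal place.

97.7 km/h

Taking east as x and north as y: bus velocity = (31.396, -31.396) km/h; truck velocity = (0.000, 61.100) km/h.
Velocity of bus relative to truck = (31.396, -31.396) − (0.000, 61.100) = (31.396, -92.496) km/h.
Magnitude = |(31.396, -92.496)| = 97.679 km/h.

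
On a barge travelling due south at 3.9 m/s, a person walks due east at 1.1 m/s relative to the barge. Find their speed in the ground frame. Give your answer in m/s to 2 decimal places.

Taking east as x and north as y: barge velocity = (0.000, -3.900) m/s; person velocity relative to barge = (1.100, 0.000) m/s.
Velocity relative to ground = (0.000, -3.900) + (1.100, 0.000) = (1.100, -3.900) m/s.
Speed = |(1.100, -3.900)| = 4.052 m/s.

4.05 m/s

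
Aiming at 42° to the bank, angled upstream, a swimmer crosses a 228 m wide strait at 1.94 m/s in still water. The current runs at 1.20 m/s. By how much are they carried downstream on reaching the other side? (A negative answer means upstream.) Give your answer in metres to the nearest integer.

-42 m

Perpendicular speed = 1.298 m/s; crossing time = 228 / 1.298 = 175.640 s.
Net downstream speed = -0.242 m/s.
Drift = -0.242 × 175.640 = -42.452 m (upstream).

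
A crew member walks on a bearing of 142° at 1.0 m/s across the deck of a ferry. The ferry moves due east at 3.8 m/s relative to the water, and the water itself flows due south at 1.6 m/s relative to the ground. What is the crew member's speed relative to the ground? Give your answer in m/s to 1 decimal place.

5.0 m/s

In east/north components (m/s): crew member relative to ferry = (0.616, -0.788); ferry relative to water = (3.800, 0.000); water relative to ground = (0.000, -1.600).
Sum = (4.416, -2.388) m/s.
Speed = |(4.416, -2.388)| = 5.020 m/s.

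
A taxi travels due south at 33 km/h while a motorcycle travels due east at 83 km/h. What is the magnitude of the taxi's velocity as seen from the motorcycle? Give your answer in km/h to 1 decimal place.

Taking east as x and north as y: taxi velocity = (0.000, -33.000) km/h; motorcycle velocity = (83.000, 0.000) km/h.
Velocity of taxi relative to motorcycle = (0.000, -33.000) − (83.000, 0.000) = (-83.000, -33.000) km/h.
Magnitude = |(-83.000, -33.000)| = 89.320 km/h.

89.3 km/h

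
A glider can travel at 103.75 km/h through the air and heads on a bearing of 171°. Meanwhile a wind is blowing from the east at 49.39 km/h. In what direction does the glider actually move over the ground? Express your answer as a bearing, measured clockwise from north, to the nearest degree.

198°

Taking east as x and north as y: velocity relative to the air = (16.230, -102.473) km/h; the air relative to ground = (-49.390, 0.000) km/h.
Velocity relative to ground = (16.230, -102.473) + (-49.390, 0.000) = (-33.160, -102.473) km/h.
Bearing = atan2(-33.16, -102.47) = 197.93° clockwise from north.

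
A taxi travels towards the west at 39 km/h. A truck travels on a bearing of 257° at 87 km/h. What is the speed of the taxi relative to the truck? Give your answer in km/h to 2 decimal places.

49.78 km/h

Taking east as x and north as y: taxi velocity = (-39.000, 0.000) km/h; truck velocity = (-84.770, -19.571) km/h.
Velocity of taxi relative to truck = (-39.000, 0.000) − (-84.770, -19.571) = (45.770, 19.571) km/h.
Magnitude = |(45.770, 19.571)| = 49.779 km/h.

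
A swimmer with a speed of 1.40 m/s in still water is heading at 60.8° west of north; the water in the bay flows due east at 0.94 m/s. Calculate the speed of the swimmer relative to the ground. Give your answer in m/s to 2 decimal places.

Taking east as x and north as y: velocity relative to the water = (-1.222, 0.683) m/s; the water relative to ground = (0.940, 0.000) m/s.
Velocity relative to ground = (-1.222, 0.683) + (0.940, 0.000) = (-0.282, 0.683) m/s.
Speed = |(-0.282, 0.683)| = 0.739 m/s.

0.74 m/s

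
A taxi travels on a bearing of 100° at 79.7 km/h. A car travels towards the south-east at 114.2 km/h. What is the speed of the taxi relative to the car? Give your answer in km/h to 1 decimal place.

67.0 km/h

Taking east as x and north as y: taxi velocity = (78.489, -13.840) km/h; car velocity = (80.752, -80.752) km/h.
Velocity of taxi relative to car = (78.489, -13.840) − (80.752, -80.752) = (-2.262, 66.912) km/h.
Magnitude = |(-2.262, 66.912)| = 66.950 km/h.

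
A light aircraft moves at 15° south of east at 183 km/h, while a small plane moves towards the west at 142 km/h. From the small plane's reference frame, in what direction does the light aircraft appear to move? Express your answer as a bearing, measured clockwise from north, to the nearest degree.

098°

Taking east as x and north as y: light aircraft velocity = (176.764, -47.364) km/h; small plane velocity = (-142.000, 0.000) km/h.
Velocity of light aircraft relative to small plane = (176.764, -47.364) − (-142.000, 0.000) = (318.764, -47.364) km/h.
Bearing = atan2(318.76, -47.36) = 98.45° clockwise from north.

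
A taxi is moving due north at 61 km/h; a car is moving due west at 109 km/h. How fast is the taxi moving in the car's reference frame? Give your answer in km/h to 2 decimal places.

Taking east as x and north as y: taxi velocity = (0.000, 61.000) km/h; car velocity = (-109.000, 0.000) km/h.
Velocity of taxi relative to car = (0.000, 61.000) − (-109.000, 0.000) = (109.000, 61.000) km/h.
Magnitude = |(109.000, 61.000)| = 124.908 km/h.

124.91 km/h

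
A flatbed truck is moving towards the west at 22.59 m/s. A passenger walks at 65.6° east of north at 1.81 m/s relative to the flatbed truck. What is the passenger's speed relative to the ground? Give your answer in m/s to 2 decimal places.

20.96 m/s

Taking east as x and north as y: flatbed truck velocity = (-22.590, 0.000) m/s; passenger velocity relative to flatbed truck = (1.648, 0.748) m/s.
Velocity relative to ground = (-22.590, 0.000) + (1.648, 0.748) = (-20.942, 0.748) m/s.
Speed = |(-20.942, 0.748)| = 20.955 m/s.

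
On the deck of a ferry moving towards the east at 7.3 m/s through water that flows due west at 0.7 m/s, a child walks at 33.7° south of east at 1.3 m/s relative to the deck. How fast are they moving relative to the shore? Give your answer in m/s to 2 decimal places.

In east/north components (m/s): child relative to ferry = (1.082, -0.721); ferry relative to water = (7.300, 0.000); water relative to ground = (-0.700, 0.000).
Sum = (7.682, -0.721) m/s.
Speed = |(7.682, -0.721)| = 7.715 m/s.

7.72 m/s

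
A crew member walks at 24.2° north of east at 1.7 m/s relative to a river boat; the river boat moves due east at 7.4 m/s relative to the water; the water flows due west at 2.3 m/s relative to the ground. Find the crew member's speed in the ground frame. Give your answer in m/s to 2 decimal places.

In east/north components (m/s): crew member relative to river boat = (1.551, 0.697); river boat relative to water = (7.400, 0.000); water relative to ground = (-2.300, 0.000).
Sum = (6.651, 0.697) m/s.
Speed = |(6.651, 0.697)| = 6.687 m/s.

6.69 m/s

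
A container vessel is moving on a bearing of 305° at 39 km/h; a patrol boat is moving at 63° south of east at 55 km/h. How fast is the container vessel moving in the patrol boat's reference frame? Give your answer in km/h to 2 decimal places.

Taking east as x and north as y: container vessel velocity = (-31.947, 22.369) km/h; patrol boat velocity = (24.969, -49.005) km/h.
Velocity of container vessel relative to patrol boat = (-31.947, 22.369) − (24.969, -49.005) = (-56.916, 71.375) km/h.
Magnitude = |(-56.916, 71.375)| = 91.290 km/h.

91.29 km/h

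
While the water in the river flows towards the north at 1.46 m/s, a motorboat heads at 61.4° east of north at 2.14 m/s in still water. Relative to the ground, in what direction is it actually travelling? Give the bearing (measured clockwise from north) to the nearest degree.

Taking east as x and north as y: velocity relative to the water = (1.879, 1.024) m/s; the water relative to ground = (0.000, 1.460) m/s.
Velocity relative to ground = (1.879, 1.024) + (0.000, 1.460) = (1.879, 2.484) m/s.
Bearing = atan2(1.88, 2.48) = 37.10° clockwise from north.

037°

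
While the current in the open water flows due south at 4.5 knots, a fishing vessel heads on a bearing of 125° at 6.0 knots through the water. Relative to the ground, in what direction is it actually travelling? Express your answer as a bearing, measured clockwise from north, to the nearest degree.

148°

Taking east as x and north as y: velocity relative to the water = (4.915, -3.441) knots; the water relative to ground = (0.000, -4.500) knots.
Velocity relative to ground = (4.915, -3.441) + (0.000, -4.500) = (4.915, -7.941) knots.
Bearing = atan2(4.91, -7.94) = 148.25° clockwise from north.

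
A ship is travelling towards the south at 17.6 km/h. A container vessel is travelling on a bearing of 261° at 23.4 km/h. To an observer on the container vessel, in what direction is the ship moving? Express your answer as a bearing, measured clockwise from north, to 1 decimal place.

121.1°

Taking east as x and north as y: ship velocity = (0.000, -17.600) km/h; container vessel velocity = (-23.112, -3.661) km/h.
Velocity of ship relative to container vessel = (0.000, -17.600) − (-23.112, -3.661) = (23.112, -13.939) km/h.
Bearing = atan2(23.11, -13.94) = 121.10° clockwise from north.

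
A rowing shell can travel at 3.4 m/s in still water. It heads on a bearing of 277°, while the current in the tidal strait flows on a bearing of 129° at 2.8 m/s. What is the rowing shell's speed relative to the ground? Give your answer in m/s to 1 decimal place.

1.8 m/s

Taking east as x and north as y: velocity relative to the water = (-3.375, 0.414) m/s; the water relative to ground = (2.176, -1.762) m/s.
Velocity relative to ground = (-3.375, 0.414) + (2.176, -1.762) = (-1.199, -1.348) m/s.
Speed = |(-1.199, -1.348)| = 1.804 m/s.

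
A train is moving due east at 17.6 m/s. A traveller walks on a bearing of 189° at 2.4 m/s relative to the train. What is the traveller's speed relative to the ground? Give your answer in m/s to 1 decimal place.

Taking east as x and north as y: train velocity = (17.600, 0.000) m/s; traveller velocity relative to train = (-0.375, -2.370) m/s.
Velocity relative to ground = (17.600, 0.000) + (-0.375, -2.370) = (17.225, -2.370) m/s.
Speed = |(17.225, -2.370)| = 17.387 m/s.

17.4 m/s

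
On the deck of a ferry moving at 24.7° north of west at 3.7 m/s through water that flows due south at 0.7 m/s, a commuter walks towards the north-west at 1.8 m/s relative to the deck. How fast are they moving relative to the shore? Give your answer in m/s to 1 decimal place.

5.1 m/s

In east/north components (m/s): commuter relative to ferry = (-1.273, 1.273); ferry relative to water = (-3.361, 1.546); water relative to ground = (0.000, -0.700).
Sum = (-4.634, 2.119) m/s.
Speed = |(-4.634, 2.119)| = 5.096 m/s.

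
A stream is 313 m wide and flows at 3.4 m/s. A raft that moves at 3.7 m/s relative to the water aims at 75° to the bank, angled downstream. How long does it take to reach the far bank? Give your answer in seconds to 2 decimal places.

87.58 s

The component of the raft's velocity perpendicular to the bank is 3.7 × sin 75° = 3.574 m/s.
The flow acts along the bank and has no component across it.
Time = 313 / 3.574 = 87.579 s.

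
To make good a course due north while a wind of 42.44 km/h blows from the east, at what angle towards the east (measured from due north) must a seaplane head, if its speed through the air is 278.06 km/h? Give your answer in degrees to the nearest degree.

The wind pushes perpendicular to the desired track; the heading must have a component into the wind equal to 42.44 km/h: 278.06 sin θ = 42.44.
sin θ = 0.1526, so θ = 8.779°.

9°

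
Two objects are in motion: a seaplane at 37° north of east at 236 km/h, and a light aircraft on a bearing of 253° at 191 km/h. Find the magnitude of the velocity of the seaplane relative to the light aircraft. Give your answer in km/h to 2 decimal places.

420.59 km/h

Taking east as x and north as y: seaplane velocity = (188.478, 142.028) km/h; light aircraft velocity = (-182.654, -55.843) km/h.
Velocity of seaplane relative to light aircraft = (188.478, 142.028) − (-182.654, -55.843) = (371.132, 197.871) km/h.
Magnitude = |(371.132, 197.871)| = 420.586 km/h.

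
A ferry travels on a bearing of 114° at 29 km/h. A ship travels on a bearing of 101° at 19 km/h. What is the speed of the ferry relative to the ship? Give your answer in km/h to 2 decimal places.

Taking east as x and north as y: ferry velocity = (26.493, -11.795) km/h; ship velocity = (18.651, -3.625) km/h.
Velocity of ferry relative to ship = (26.493, -11.795) − (18.651, -3.625) = (7.842, -8.170) km/h.
Magnitude = |(7.842, -8.170)| = 11.324 km/h.

11.32 km/h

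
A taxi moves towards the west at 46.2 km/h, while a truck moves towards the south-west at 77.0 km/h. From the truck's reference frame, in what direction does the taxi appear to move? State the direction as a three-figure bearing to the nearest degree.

009°

Taking east as x and north as y: taxi velocity = (-46.200, 0.000) km/h; truck velocity = (-54.447, -54.447) km/h.
Velocity of taxi relative to truck = (-46.200, 0.000) − (-54.447, -54.447) = (8.247, 54.447) km/h.
Bearing = atan2(8.25, 54.45) = 8.61° clockwise from north.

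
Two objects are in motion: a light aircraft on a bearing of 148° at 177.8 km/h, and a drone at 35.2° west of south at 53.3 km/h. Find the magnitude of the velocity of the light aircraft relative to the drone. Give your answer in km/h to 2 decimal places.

164.65 km/h

Taking east as x and north as y: light aircraft velocity = (94.220, -150.783) km/h; drone velocity = (-30.724, -43.554) km/h.
Velocity of light aircraft relative to drone = (94.220, -150.783) − (-30.724, -43.554) = (124.943, -107.229) km/h.
Magnitude = |(124.943, -107.229)| = 164.648 km/h.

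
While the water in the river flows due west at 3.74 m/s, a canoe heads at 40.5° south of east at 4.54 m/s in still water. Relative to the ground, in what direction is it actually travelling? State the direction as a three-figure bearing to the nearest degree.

186°

Taking east as x and north as y: velocity relative to the water = (3.452, -2.948) m/s; the water relative to ground = (-3.740, 0.000) m/s.
Velocity relative to ground = (3.452, -2.948) + (-3.740, 0.000) = (-0.288, -2.948) m/s.
Bearing = atan2(-0.29, -2.95) = 185.57° clockwise from north.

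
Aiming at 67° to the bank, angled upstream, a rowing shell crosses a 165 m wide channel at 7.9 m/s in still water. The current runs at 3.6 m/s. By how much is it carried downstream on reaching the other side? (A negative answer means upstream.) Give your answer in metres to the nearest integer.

12 m

Perpendicular speed = 7.272 m/s; crossing time = 165 / 7.272 = 22.690 s.
Net downstream speed = 0.513 m/s.
Drift = 0.513 × 22.690 = 11.645 m (downstream).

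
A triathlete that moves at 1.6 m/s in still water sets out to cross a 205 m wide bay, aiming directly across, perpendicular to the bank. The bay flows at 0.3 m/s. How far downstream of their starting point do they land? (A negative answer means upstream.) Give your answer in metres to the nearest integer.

Perpendicular speed = 1.600 m/s; crossing time = 205 / 1.600 = 128.125 s.
Net downstream speed = 0.300 m/s.
Drift = 0.300 × 128.125 = 38.438 m (downstream).

38 m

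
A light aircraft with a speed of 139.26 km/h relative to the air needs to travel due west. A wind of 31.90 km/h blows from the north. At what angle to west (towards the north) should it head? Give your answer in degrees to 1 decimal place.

13.2°

The wind pushes perpendicular to the desired track; the heading must have a component into the wind equal to 31.90 km/h: 139.26 sin θ = 31.90.
sin θ = 0.2291, so θ = 13.242°.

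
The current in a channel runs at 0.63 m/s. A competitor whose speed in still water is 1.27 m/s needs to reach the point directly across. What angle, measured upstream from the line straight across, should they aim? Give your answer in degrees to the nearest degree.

30°

To cancel the current, the upstream component of the competitor's velocity must equal the flow: 1.27 sin θ = 0.63.
sin θ = 0.63 / 1.27 = 0.4961.
θ = arcsin(0.4961) = 29.740°.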